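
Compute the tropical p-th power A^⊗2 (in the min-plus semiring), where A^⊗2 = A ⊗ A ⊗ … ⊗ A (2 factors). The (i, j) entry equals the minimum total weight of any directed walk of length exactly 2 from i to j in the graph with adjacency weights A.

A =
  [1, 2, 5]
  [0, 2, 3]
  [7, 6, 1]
A^⊗2 =
  [2, 3, 5]
  [1, 2, 4]
  [6, 7, 2]

Each entry (A^⊗2)_ij equals the minimum over all length-2 walks i = v_0 → v_1 → … → v_2 = j of Σ_t A[v_t][v_{t+1}]. For example, for (i, j) = (0, 2) we minimise over 3 possible intermediate vertex sequences; the minimum is 5, attained along the walk 0 → 1 → 2.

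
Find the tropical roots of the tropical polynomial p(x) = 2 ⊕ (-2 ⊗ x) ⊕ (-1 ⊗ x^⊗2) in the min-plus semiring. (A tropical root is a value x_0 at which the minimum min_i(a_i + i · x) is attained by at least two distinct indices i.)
Roots: {-1, 4}

Each tropical root is a break point of the lower envelope of the lines y = a_i + i · x (there are 3 lines, with slopes 0, 1, ..., 2). Only the lines that attain the minimum somewhere contribute to roots; other lines are dominated. Here the surviving (envelope) indices are i = 2, i = 1, i = 0.
Intersections between consecutive envelope lines give the roots: for adjacent envelope indices i < j the intersection is x = (a_i − a_j) / (j − i). Reading off the sorted break points: {-1, 4}.
Verification: at each break x_0, at least two indices attain the minimum of min_i(a_i + i · x_0).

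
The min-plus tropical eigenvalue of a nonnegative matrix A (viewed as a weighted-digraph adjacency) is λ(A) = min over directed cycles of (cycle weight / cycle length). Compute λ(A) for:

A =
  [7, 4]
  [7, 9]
λ(A) = 11/2

Enumerate directed cycles and compute their means (weight / length). Sample:
  cycle 0 → 0: weight = 7, length = 1, mean = 7/1 ≈ 7.000
  cycle 1 → 1: weight = 9, length = 1, mean = 9/1 ≈ 9.000
  cycle 0 → 1 → 0: weight = 11, length = 2, mean = 11/2 ≈ 5.500
  cycle 1 → 0 → 1: weight = 11, length = 2, mean = 11/2 ≈ 5.500
Minimum mean = 5.500, attained e.g. along the cycle 0 → 1 → 0 with weight 11 and length 2. So λ(A) = 11/2 = 11/2.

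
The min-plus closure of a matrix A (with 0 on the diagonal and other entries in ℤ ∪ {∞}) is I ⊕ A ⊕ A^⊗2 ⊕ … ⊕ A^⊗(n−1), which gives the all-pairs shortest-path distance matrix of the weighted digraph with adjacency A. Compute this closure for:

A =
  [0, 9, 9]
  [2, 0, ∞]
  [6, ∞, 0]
Closure =
  [0, 9, 9]
  [2, 0, 11]
  [6, 15, 0]

This is the Floyd-Warshall all-pairs shortest-path computation. For each intermediate vertex k = 0, 1, …, 2, update dist[i][j] ← min(dist[i][j], dist[i][k] + dist[k][j]). The final matrix gives, for each (i, j), the minimum total weight of any directed path from i to j (possibly empty when i = j).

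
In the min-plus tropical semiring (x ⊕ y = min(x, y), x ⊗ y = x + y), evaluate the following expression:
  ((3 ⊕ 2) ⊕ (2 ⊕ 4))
((3 ⊕ 2) ⊕ (2 ⊕ 4)) = 2

Expand innermost to outermost. Recall ⊕ takes the minimum of its arguments and ⊗ takes their sum. Working out the expression ((3 ⊕ 2) ⊕ (2 ⊕ 4)) gives 2.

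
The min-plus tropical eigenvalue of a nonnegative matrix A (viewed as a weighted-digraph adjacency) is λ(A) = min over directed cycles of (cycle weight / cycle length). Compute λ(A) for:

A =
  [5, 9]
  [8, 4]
λ(A) = 4

Enumerate directed cycles and compute their means (weight / length). Sample:
  cycle 0 → 0: weight = 5, length = 1, mean = 5/1 ≈ 5.000
  cycle 1 → 1: weight = 4, length = 1, mean = 4/1 ≈ 4.000
  cycle 0 → 1 → 0: weight = 17, length = 2, mean = 17/2 ≈ 8.500
  cycle 1 → 0 → 1: weight = 17, length = 2, mean = 17/2 ≈ 8.500
Minimum mean = 4.000, attained e.g. along the cycle 1 → 1 with weight 4 and length 1. So λ(A) = 4/1 = 4.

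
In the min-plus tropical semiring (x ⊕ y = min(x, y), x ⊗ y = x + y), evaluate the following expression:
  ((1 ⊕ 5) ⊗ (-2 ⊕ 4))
((1 ⊕ 5) ⊗ (-2 ⊕ 4)) = -1

Expand innermost to outermost. Recall ⊕ takes the minimum of its arguments and ⊗ takes their sum. Working out the expression ((1 ⊕ 5) ⊗ (-2 ⊕ 4)) gives -1.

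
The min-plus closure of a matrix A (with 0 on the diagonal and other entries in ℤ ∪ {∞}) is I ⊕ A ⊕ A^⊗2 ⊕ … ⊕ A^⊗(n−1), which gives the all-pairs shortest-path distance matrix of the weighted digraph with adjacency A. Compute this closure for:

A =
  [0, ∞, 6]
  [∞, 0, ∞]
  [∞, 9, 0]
Closure =
  [0, 15, 6]
  [∞, 0, ∞]
  [∞, 9, 0]

This is the Floyd-Warshall all-pairs shortest-path computation. For each intermediate vertex k = 0, 1, …, 2, update dist[i][j] ← min(dist[i][j], dist[i][k] + dist[k][j]). The final matrix gives, for each (i, j), the minimum total weight of any directed path from i to j (possibly empty when i = j).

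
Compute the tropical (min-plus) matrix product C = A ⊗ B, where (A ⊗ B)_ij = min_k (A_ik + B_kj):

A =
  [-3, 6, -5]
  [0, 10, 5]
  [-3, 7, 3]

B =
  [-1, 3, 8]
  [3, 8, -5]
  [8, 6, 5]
A ⊗ B =
  [-4, 0, 0]
  [-1, 3, 5]
  [-4, 0, 2]

Apply the min-plus product entry-by-entry:
  C[0][0] = min over k of (A[0][0] + B[0][0] = -3 + -1 = -4, A[0][1] + B[1][0] = 6 + 3 = 9, A[0][2] + B[2][0] = -5 + 8 = 3) = -4 (attained at k = 0)
  C[0][1] = min over k of (A[0][0] + B[0][1] = -3 + 3 = 0, A[0][1] + B[1][1] = 6 + 8 = 14, A[0][2] + B[2][1] = -5 + 6 = 1) = 0 (attained at k = 0)
  C[0][2] = min over k of (A[0][0] + B[0][2] = -3 + 8 = 5, A[0][1] + B[1][2] = 6 + -5 = 1, A[0][2] + B[2][2] = -5 + 5 = 0) = 0 (attained at k = 2)
  C[1][0] = min over k of (A[1][0] + B[0][0] = 0 + -1 = -1, A[1][1] + B[1][0] = 10 + 3 = 13, A[1][2] + B[2][0] = 5 + 8 = 13) = -1 (attained at k = 0)
  C[1][1] = min over k of (A[1][0] + B[0][1] = 0 + 3 = 3, A[1][1] + B[1][1] = 10 + 8 = 18, A[1][2] + B[2][1] = 5 + 6 = 11) = 3 (attained at k = 0)
  C[1][2] = min over k of (A[1][0] + B[0][2] = 0 + 8 = 8, A[1][1] + B[1][2] = 10 + -5 = 5, A[1][2] + B[2][2] = 5 + 5 = 10) = 5 (attained at k = 1)
  C[2][0] = min over k of (A[2][0] + B[0][0] = -3 + -1 = -4, A[2][1] + B[1][0] = 7 + 3 = 10, A[2][2] + B[2][0] = 3 + 8 = 11) = -4 (attained at k = 0)
  C[2][1] = min over k of (A[2][0] + B[0][1] = -3 + 3 = 0, A[2][1] + B[1][1] = 7 + 8 = 15, A[2][2] + B[2][1] = 3 + 6 = 9) = 0 (attained at k = 0)
  C[2][2] = min over k of (A[2][0] + B[0][2] = -3 + 8 = 5, A[2][1] + B[1][2] = 7 + -5 = 2, A[2][2] + B[2][2] = 3 + 5 = 8) = 2 (attained at k = 1)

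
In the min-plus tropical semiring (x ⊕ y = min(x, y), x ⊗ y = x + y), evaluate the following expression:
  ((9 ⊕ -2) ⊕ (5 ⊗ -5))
((9 ⊕ -2) ⊕ (5 ⊗ -5)) = -2

Expand innermost to outermost. Recall ⊕ takes the minimum of its arguments and ⊗ takes their sum. Working out the expression ((9 ⊕ -2) ⊕ (5 ⊗ -5)) gives -2.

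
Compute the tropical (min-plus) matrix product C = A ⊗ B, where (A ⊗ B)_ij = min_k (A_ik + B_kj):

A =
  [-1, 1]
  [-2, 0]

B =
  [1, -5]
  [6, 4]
A ⊗ B =
  [0, -6]
  [-1, -7]

Apply the min-plus product entry-by-entry:
  C[0][0] = min over k of (A[0][0] + B[0][0] = -1 + 1 = 0, A[0][1] + B[1][0] = 1 + 6 = 7) = 0 (attained at k = 0)
  C[0][1] = min over k of (A[0][0] + B[0][1] = -1 + -5 = -6, A[0][1] + B[1][1] = 1 + 4 = 5) = -6 (attained at k = 0)
  C[1][0] = min over k of (A[1][0] + B[0][0] = -2 + 1 = -1, A[1][1] + B[1][0] = 0 + 6 = 6) = -1 (attained at k = 0)
  C[1][1] = min over k of (A[1][0] + B[0][1] = -2 + -5 = -7, A[1][1] + B[1][1] = 0 + 4 = 4) = -7 (attained at k = 0)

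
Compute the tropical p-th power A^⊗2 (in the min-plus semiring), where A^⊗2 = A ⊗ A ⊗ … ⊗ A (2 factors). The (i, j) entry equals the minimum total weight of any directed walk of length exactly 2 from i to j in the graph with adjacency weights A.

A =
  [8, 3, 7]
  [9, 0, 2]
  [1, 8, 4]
A^⊗2 =
  [8, 3, 5]
  [3, 0, 2]
  [5, 4, 8]

Each entry (A^⊗2)_ij equals the minimum over all length-2 walks i = v_0 → v_1 → … → v_2 = j of Σ_t A[v_t][v_{t+1}]. For example, for (i, j) = (0, 2) we minimise over 3 possible intermediate vertex sequences; the minimum is 5, attained along the walk 0 → 1 → 2.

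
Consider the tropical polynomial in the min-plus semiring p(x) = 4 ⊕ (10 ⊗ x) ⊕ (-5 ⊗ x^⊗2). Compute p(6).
p(6) = 4

A tropical monomial a ⊗ x^⊗i evaluates to a + i · x. Evaluating each term at x = 6:
  Term 0 contributes 4 + 0 · 6 = 4
  Term 1 contributes 10 + 1 · 6 = 16
  Term 2 contributes -5 + 2 · 6 = 7
p(6) = ⊕ of these = min[4, 16, 7] = 4.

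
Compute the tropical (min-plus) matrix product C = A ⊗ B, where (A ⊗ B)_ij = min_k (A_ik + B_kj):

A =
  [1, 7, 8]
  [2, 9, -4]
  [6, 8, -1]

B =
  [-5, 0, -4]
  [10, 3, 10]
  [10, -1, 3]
A ⊗ B =
  [-4, 1, -3]
  [-3, -5, -2]
  [1, -2, 2]

Apply the min-plus product entry-by-entry:
  C[0][0] = min over k of (A[0][0] + B[0][0] = 1 + -5 = -4, A[0][1] + B[1][0] = 7 + 10 = 17, A[0][2] + B[2][0] = 8 + 10 = 18) = -4 (attained at k = 0)
  C[0][1] = min over k of (A[0][0] + B[0][1] = 1 + 0 = 1, A[0][1] + B[1][1] = 7 + 3 = 10, A[0][2] + B[2][1] = 8 + -1 = 7) = 1 (attained at k = 0)
  C[0][2] = min over k of (A[0][0] + B[0][2] = 1 + -4 = -3, A[0][1] + B[1][2] = 7 + 10 = 17, A[0][2] + B[2][2] = 8 + 3 = 11) = -3 (attained at k = 0)
  C[1][0] = min over k of (A[1][0] + B[0][0] = 2 + -5 = -3, A[1][1] + B[1][0] = 9 + 10 = 19, A[1][2] + B[2][0] = -4 + 10 = 6) = -3 (attained at k = 0)
  C[1][1] = min over k of (A[1][0] + B[0][1] = 2 + 0 = 2, A[1][1] + B[1][1] = 9 + 3 = 12, A[1][2] + B[2][1] = -4 + -1 = -5) = -5 (attained at k = 2)
  C[1][2] = min over k of (A[1][0] + B[0][2] = 2 + -4 = -2, A[1][1] + B[1][2] = 9 + 10 = 19, A[1][2] + B[2][2] = -4 + 3 = -1) = -2 (attained at k = 0)
  C[2][0] = min over k of (A[2][0] + B[0][0] = 6 + -5 = 1, A[2][1] + B[1][0] = 8 + 10 = 18, A[2][2] + B[2][0] = -1 + 10 = 9) = 1 (attained at k = 0)
  C[2][1] = min over k of (A[2][0] + B[0][1] = 6 + 0 = 6, A[2][1] + B[1][1] = 8 + 3 = 11, A[2][2] + B[2][1] = -1 + -1 = -2) = -2 (attained at k = 2)
  C[2][2] = min over k of (A[2][0] + B[0][2] = 6 + -4 = 2, A[2][1] + B[1][2] = 8 + 10 = 18, A[2][2] + B[2][2] = -1 + 3 = 2) = 2 (attained at k = 0)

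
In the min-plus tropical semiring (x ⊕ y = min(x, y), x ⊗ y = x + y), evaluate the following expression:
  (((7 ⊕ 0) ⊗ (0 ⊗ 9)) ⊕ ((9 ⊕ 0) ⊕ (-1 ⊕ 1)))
(((7 ⊕ 0) ⊗ (0 ⊗ 9)) ⊕ ((9 ⊕ 0) ⊕ (-1 ⊕ 1))) = -1

Expand innermost to outermost. Recall ⊕ takes the minimum of its arguments and ⊗ takes their sum. Working out the expression (((7 ⊕ 0) ⊗ (0 ⊗ 9)) ⊕ ((9 ⊕ 0) ⊕ (-1 ⊕ 1))) gives -1.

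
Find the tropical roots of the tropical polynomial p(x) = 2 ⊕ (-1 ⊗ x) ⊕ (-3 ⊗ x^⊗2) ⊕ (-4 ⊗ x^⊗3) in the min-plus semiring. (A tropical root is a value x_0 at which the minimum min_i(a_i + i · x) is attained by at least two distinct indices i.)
Roots: {1, 2, 3}

Each tropical root is a break point of the lower envelope of the lines y = a_i + i · x (there are 4 lines, with slopes 0, 1, ..., 3). Only the lines that attain the minimum somewhere contribute to roots; other lines are dominated. Here the surviving (envelope) indices are i = 3, i = 2, i = 1, i = 0.
Intersections between consecutive envelope lines give the roots: for adjacent envelope indices i < j the intersection is x = (a_i − a_j) / (j − i). Reading off the sorted break points: {1, 2, 3}.
Verification: at each break x_0, at least two indices attain the minimum of min_i(a_i + i · x_0).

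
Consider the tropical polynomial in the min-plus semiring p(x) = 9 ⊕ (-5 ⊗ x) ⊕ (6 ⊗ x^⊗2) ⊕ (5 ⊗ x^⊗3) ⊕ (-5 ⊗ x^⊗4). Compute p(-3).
p(-3) = -17

A tropical monomial a ⊗ x^⊗i evaluates to a + i · x. Evaluating each term at x = -3:
  Term 0 contributes 9 + 0 · -3 = 9
  Term 1 contributes -5 + 1 · -3 = -8
  Term 2 contributes 6 + 2 · -3 = 0
  Term 3 contributes 5 + 3 · -3 = -4
  Term 4 contributes -5 + 4 · -3 = -17
p(-3) = ⊕ of these = min[9, -8, 0, -4, -17] = -17.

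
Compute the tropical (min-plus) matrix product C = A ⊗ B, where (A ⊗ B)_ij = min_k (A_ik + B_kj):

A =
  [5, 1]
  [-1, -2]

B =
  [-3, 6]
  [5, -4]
A ⊗ B =
  [2, -3]
  [-4, -6]

Apply the min-plus product entry-by-entry:
  C[0][0] = min over k of (A[0][0] + B[0][0] = 5 + -3 = 2, A[0][1] + B[1][0] = 1 + 5 = 6) = 2 (attained at k = 0)
  C[0][1] = min over k of (A[0][0] + B[0][1] = 5 + 6 = 11, A[0][1] + B[1][1] = 1 + -4 = -3) = -3 (attained at k = 1)
  C[1][0] = min over k of (A[1][0] + B[0][0] = -1 + -3 = -4, A[1][1] + B[1][0] = -2 + 5 = 3) = -4 (attained at k = 0)
  C[1][1] = min over k of (A[1][0] + B[0][1] = -1 + 6 = 5, A[1][1] + B[1][1] = -2 + -4 = -6) = -6 (attained at k = 1)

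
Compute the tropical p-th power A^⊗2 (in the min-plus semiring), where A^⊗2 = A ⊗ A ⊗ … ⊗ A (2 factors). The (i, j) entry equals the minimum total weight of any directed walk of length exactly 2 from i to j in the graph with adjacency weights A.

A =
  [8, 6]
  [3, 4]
A^⊗2 =
  [9, 10]
  [7, 8]

Each entry (A^⊗2)_ij equals the minimum over all length-2 walks i = v_0 → v_1 → … → v_2 = j of Σ_t A[v_t][v_{t+1}]. For example, for (i, j) = (0, 1) we minimise over 2 possible intermediate vertex sequences; the minimum is 10, attained along the walk 0 → 1 → 1.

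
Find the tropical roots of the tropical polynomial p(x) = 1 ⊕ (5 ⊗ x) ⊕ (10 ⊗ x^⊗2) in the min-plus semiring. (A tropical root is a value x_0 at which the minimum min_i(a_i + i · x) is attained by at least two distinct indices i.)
Roots: {-5, -4}

Each tropical root is a break point of the lower envelope of the lines y = a_i + i · x (there are 3 lines, with slopes 0, 1, ..., 2). Only the lines that attain the minimum somewhere contribute to roots; other lines are dominated. Here the surviving (envelope) indices are i = 2, i = 1, i = 0.
Intersections between consecutive envelope lines give the roots: for adjacent envelope indices i < j the intersection is x = (a_i − a_j) / (j − i). Reading off the sorted break points: {-5, -4}.
Verification: at each break x_0, at least two indices attain the minimum of min_i(a_i + i · x_0).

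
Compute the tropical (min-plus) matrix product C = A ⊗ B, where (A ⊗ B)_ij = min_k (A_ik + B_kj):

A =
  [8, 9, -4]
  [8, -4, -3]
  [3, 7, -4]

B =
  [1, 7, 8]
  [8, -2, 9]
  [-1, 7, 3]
A ⊗ B =
  [-5, 3, -1]
  [-4, -6, 0]
  [-5, 3, -1]

Apply the min-plus product entry-by-entry:
  C[0][0] = min over k of (A[0][0] + B[0][0] = 8 + 1 = 9, A[0][1] + B[1][0] = 9 + 8 = 17, A[0][2] + B[2][0] = -4 + -1 = -5) = -5 (attained at k = 2)
  C[0][1] = min over k of (A[0][0] + B[0][1] = 8 + 7 = 15, A[0][1] + B[1][1] = 9 + -2 = 7, A[0][2] + B[2][1] = -4 + 7 = 3) = 3 (attained at k = 2)
  C[0][2] = min over k of (A[0][0] + B[0][2] = 8 + 8 = 16, A[0][1] + B[1][2] = 9 + 9 = 18, A[0][2] + B[2][2] = -4 + 3 = -1) = -1 (attained at k = 2)
  C[1][0] = min over k of (A[1][0] + B[0][0] = 8 + 1 = 9, A[1][1] + B[1][0] = -4 + 8 = 4, A[1][2] + B[2][0] = -3 + -1 = -4) = -4 (attained at k = 2)
  C[1][1] = min over k of (A[1][0] + B[0][1] = 8 + 7 = 15, A[1][1] + B[1][1] = -4 + -2 = -6, A[1][2] + B[2][1] = -3 + 7 = 4) = -6 (attained at k = 1)
  C[1][2] = min over k of (A[1][0] + B[0][2] = 8 + 8 = 16, A[1][1] + B[1][2] = -4 + 9 = 5, A[1][2] + B[2][2] = -3 + 3 = 0) = 0 (attained at k = 2)
  C[2][0] = min over k of (A[2][0] + B[0][0] = 3 + 1 = 4, A[2][1] + B[1][0] = 7 + 8 = 15, A[2][2] + B[2][0] = -4 + -1 = -5) = -5 (attained at k = 2)
  C[2][1] = min over k of (A[2][0] + B[0][1] = 3 + 7 = 10, A[2][1] + B[1][1] = 7 + -2 = 5, A[2][2] + B[2][1] = -4 + 7 = 3) = 3 (attained at k = 2)
  C[2][2] = min over k of (A[2][0] + B[0][2] = 3 + 8 = 11, A[2][1] + B[1][2] = 7 + 9 = 16, A[2][2] + B[2][2] = -4 + 3 = -1) = -1 (attained at k = 2)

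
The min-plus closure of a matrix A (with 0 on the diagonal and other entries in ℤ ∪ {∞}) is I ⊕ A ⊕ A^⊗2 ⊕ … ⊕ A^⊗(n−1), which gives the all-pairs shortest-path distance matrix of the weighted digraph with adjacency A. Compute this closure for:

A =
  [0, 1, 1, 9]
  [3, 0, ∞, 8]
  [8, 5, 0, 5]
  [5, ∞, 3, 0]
Closure =
  [0, 1, 1, 6]
  [3, 0, 4, 8]
  [8, 5, 0, 5]
  [5, 6, 3, 0]

This is the Floyd-Warshall all-pairs shortest-path computation. For each intermediate vertex k = 0, 1, …, 3, update dist[i][j] ← min(dist[i][j], dist[i][k] + dist[k][j]). The final matrix gives, for each (i, j), the minimum total weight of any directed path from i to j (possibly empty when i = j).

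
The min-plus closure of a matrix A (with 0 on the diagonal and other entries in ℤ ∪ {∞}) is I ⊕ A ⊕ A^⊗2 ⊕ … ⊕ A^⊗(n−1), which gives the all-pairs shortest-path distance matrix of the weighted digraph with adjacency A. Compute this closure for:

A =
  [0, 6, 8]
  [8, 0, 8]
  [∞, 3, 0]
Closure =
  [0, 6, 8]
  [8, 0, 8]
  [11, 3, 0]

This is the Floyd-Warshall all-pairs shortest-path computation. For each intermediate vertex k = 0, 1, …, 2, update dist[i][j] ← min(dist[i][j], dist[i][k] + dist[k][j]). The final matrix gives, for each (i, j), the minimum total weight of any directed path from i to j (possibly empty when i = j).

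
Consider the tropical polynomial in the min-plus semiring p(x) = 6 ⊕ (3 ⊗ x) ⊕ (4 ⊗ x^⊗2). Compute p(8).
p(8) = 6

A tropical monomial a ⊗ x^⊗i evaluates to a + i · x. Evaluating each term at x = 8:
  Term 0 contributes 6 + 0 · 8 = 6
  Term 1 contributes 3 + 1 · 8 = 11
  Term 2 contributes 4 + 2 · 8 = 20
p(8) = ⊕ of these = min[6, 11, 20] = 6.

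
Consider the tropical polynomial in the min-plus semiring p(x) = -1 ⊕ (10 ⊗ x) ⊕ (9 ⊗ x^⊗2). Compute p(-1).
p(-1) = -1

A tropical monomial a ⊗ x^⊗i evaluates to a + i · x. Evaluating each term at x = -1:
  Term 0 contributes -1 + 0 · -1 = -1
  Term 1 contributes 10 + 1 · -1 = 9
  Term 2 contributes 9 + 2 · -1 = 7
p(-1) = ⊕ of these = min[-1, 9, 7] = -1.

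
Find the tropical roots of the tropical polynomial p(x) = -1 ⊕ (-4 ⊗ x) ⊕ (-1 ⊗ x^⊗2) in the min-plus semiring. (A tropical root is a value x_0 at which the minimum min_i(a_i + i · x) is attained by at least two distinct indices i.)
Roots: {-3, 3}

Each tropical root is a break point of the lower envelope of the lines y = a_i + i · x (there are 3 lines, with slopes 0, 1, ..., 2). Only the lines that attain the minimum somewhere contribute to roots; other lines are dominated. Here the surviving (envelope) indices are i = 2, i = 1, i = 0.
Intersections between consecutive envelope lines give the roots: for adjacent envelope indices i < j the intersection is x = (a_i − a_j) / (j − i). Reading off the sorted break points: {-3, 3}.
Verification: at each break x_0, at least two indices attain the minimum of min_i(a_i + i · x_0).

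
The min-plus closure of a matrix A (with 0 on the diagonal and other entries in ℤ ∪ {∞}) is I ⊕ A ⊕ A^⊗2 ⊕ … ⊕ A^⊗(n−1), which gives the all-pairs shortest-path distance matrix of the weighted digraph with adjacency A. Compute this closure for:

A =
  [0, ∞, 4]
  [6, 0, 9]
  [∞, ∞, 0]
Closure =
  [0, ∞, 4]
  [6, 0, 9]
  [∞, ∞, 0]

This is the Floyd-Warshall all-pairs shortest-path computation. For each intermediate vertex k = 0, 1, …, 2, update dist[i][j] ← min(dist[i][j], dist[i][k] + dist[k][j]). The final matrix gives, for each (i, j), the minimum total weight of any directed path from i to j (possibly empty when i = j).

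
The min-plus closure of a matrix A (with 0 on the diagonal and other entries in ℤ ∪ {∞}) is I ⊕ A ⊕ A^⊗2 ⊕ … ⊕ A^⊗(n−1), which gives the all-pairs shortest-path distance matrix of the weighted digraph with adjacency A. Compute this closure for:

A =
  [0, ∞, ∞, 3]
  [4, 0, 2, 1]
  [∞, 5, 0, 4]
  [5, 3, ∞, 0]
Closure =
  [0, 6, 8, 3]
  [4, 0, 2, 1]
  [9, 5, 0, 4]
  [5, 3, 5, 0]

This is the Floyd-Warshall all-pairs shortest-path computation. For each intermediate vertex k = 0, 1, …, 3, update dist[i][j] ← min(dist[i][j], dist[i][k] + dist[k][j]). The final matrix gives, for each (i, j), the minimum total weight of any directed path from i to j (possibly empty when i = j).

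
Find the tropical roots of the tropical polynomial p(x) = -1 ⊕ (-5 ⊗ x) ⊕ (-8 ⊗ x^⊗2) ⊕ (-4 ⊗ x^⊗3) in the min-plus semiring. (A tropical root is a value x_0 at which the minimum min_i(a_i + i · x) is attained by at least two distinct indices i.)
Roots: {-4, 3, 4}

Each tropical root is a break point of the lower envelope of the lines y = a_i + i · x (there are 4 lines, with slopes 0, 1, ..., 3). Only the lines that attain the minimum somewhere contribute to roots; other lines are dominated. Here the surviving (envelope) indices are i = 3, i = 2, i = 1, i = 0.
Intersections between consecutive envelope lines give the roots: for adjacent envelope indices i < j the intersection is x = (a_i − a_j) / (j − i). Reading off the sorted break points: {-4, 3, 4}.
Verification: at each break x_0, at least two indices attain the minimum of min_i(a_i + i · x_0).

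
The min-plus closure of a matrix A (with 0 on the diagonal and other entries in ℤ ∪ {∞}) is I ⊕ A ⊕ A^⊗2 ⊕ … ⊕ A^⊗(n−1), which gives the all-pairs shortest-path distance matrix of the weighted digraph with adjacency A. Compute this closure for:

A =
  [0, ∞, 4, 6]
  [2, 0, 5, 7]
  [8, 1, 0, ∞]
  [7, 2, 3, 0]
Closure =
  [0, 5, 4, 6]
  [2, 0, 5, 7]
  [3, 1, 0, 8]
  [4, 2, 3, 0]

This is the Floyd-Warshall all-pairs shortest-path computation. For each intermediate vertex k = 0, 1, …, 3, update dist[i][j] ← min(dist[i][j], dist[i][k] + dist[k][j]). The final matrix gives, for each (i, j), the minimum total weight of any directed path from i to j (possibly empty when i = j).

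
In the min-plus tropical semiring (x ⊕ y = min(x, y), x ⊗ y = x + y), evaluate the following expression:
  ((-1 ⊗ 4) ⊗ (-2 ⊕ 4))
((-1 ⊗ 4) ⊗ (-2 ⊕ 4)) = 1

Expand innermost to outermost. Recall ⊕ takes the minimum of its arguments and ⊗ takes their sum. Working out the expression ((-1 ⊗ 4) ⊗ (-2 ⊕ 4)) gives 1.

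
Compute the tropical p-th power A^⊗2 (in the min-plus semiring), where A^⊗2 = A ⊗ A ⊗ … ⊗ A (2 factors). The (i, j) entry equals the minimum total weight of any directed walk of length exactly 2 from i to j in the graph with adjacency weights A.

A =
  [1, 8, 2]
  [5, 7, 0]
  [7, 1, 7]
A^⊗2 =
  [2, 3, 3]
  [6, 1, 7]
  [6, 8, 1]

Each entry (A^⊗2)_ij equals the minimum over all length-2 walks i = v_0 → v_1 → … → v_2 = j of Σ_t A[v_t][v_{t+1}]. For example, for (i, j) = (0, 2) we minimise over 3 possible intermediate vertex sequences; the minimum is 3, attained along the walk 0 → 0 → 2.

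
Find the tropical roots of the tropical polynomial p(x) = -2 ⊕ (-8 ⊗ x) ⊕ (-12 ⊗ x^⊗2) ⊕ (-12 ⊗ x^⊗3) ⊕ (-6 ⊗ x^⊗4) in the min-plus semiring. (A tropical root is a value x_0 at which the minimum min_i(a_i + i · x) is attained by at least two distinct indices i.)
Roots: {-6, 0, 4, 6}

Each tropical root is a break point of the lower envelope of the lines y = a_i + i · x (there are 5 lines, with slopes 0, 1, ..., 4). Only the lines that attain the minimum somewhere contribute to roots; other lines are dominated. Here the surviving (envelope) indices are i = 4, i = 3, i = 2, i = 1, i = 0.
Intersections between consecutive envelope lines give the roots: for adjacent envelope indices i < j the intersection is x = (a_i − a_j) / (j − i). Reading off the sorted break points: {-6, 0, 4, 6}.
Verification: at each break x_0, at least two indices attain the minimum of min_i(a_i + i · x_0).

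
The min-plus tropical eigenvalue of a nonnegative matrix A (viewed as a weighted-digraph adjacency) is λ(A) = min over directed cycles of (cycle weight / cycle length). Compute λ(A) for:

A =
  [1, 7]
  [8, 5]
λ(A) = 1

Enumerate directed cycles and compute their means (weight / length). Sample:
  cycle 0 → 0: weight = 1, length = 1, mean = 1/1 ≈ 1.000
  cycle 1 → 1: weight = 5, length = 1, mean = 5/1 ≈ 5.000
  cycle 0 → 1 → 0: weight = 15, length = 2, mean = 15/2 ≈ 7.500
  cycle 1 → 0 → 1: weight = 15, length = 2, mean = 15/2 ≈ 7.500
Minimum mean = 1.000, attained e.g. along the cycle 0 → 0 with weight 1 and length 1. So λ(A) = 1/1 = 1.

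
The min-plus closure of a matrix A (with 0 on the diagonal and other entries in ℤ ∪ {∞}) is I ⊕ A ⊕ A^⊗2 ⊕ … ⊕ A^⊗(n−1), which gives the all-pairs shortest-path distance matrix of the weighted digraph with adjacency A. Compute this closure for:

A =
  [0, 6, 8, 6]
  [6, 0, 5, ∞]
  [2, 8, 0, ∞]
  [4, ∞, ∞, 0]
Closure =
  [0, 6, 8, 6]
  [6, 0, 5, 12]
  [2, 8, 0, 8]
  [4, 10, 12, 0]

This is the Floyd-Warshall all-pairs shortest-path computation. For each intermediate vertex k = 0, 1, …, 3, update dist[i][j] ← min(dist[i][j], dist[i][k] + dist[k][j]). The final matrix gives, for each (i, j), the minimum total weight of any directed path from i to j (possibly empty when i = j).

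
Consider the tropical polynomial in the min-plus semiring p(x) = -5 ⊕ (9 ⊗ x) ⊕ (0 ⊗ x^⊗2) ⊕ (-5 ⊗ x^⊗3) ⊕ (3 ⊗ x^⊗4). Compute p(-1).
p(-1) = -8

A tropical monomial a ⊗ x^⊗i evaluates to a + i · x. Evaluating each term at x = -1:
  Term 0 contributes -5 + 0 · -1 = -5
  Term 1 contributes 9 + 1 · -1 = 8
  Term 2 contributes 0 + 2 · -1 = -2
  Term 3 contributes -5 + 3 · -1 = -8
  Term 4 contributes 3 + 4 · -1 = -1
p(-1) = ⊕ of these = min[-5, 8, -2, -8, -1] = -8.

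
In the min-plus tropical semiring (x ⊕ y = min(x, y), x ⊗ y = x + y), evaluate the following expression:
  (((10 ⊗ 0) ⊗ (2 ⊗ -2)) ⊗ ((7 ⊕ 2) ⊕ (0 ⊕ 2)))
(((10 ⊗ 0) ⊗ (2 ⊗ -2)) ⊗ ((7 ⊕ 2) ⊕ (0 ⊕ 2))) = 10

Expand innermost to outermost. Recall ⊕ takes the minimum of its arguments and ⊗ takes their sum. Working out the expression (((10 ⊗ 0) ⊗ (2 ⊗ -2)) ⊗ ((7 ⊕ 2) ⊕ (0 ⊕ 2))) gives 10.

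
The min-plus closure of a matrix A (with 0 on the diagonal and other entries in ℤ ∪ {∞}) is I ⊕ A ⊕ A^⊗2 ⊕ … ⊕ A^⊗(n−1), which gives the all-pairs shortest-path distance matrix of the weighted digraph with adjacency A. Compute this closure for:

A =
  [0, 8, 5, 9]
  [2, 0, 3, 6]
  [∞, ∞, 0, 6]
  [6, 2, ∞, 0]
Closure =
  [0, 8, 5, 9]
  [2, 0, 3, 6]
  [10, 8, 0, 6]
  [4, 2, 5, 0]

This is the Floyd-Warshall all-pairs shortest-path computation. For each intermediate vertex k = 0, 1, …, 3, update dist[i][j] ← min(dist[i][j], dist[i][k] + dist[k][j]). The final matrix gives, for each (i, j), the minimum total weight of any directed path from i to j (possibly empty when i = j).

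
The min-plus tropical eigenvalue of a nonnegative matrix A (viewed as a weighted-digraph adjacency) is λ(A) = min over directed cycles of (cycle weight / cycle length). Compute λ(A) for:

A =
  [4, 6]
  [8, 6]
λ(A) = 4

Enumerate directed cycles and compute their means (weight / length). Sample:
  cycle 0 → 0: weight = 4, length = 1, mean = 4/1 ≈ 4.000
  cycle 1 → 1: weight = 6, length = 1, mean = 6/1 ≈ 6.000
  cycle 0 → 1 → 0: weight = 14, length = 2, mean = 14/2 ≈ 7.000
  cycle 1 → 0 → 1: weight = 14, length = 2, mean = 14/2 ≈ 7.000
Minimum mean = 4.000, attained e.g. along the cycle 0 → 0 with weight 4 and length 1. So λ(A) = 4/1 = 4.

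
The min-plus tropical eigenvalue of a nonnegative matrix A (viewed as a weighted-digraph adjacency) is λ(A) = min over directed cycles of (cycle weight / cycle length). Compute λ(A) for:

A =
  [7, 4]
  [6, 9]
λ(A) = 5

Enumerate directed cycles and compute their means (weight / length). Sample:
  cycle 0 → 0: weight = 7, length = 1, mean = 7/1 ≈ 7.000
  cycle 1 → 1: weight = 9, length = 1, mean = 9/1 ≈ 9.000
  cycle 0 → 1 → 0: weight = 10, length = 2, mean = 10/2 ≈ 5.000
  cycle 1 → 0 → 1: weight = 10, length = 2, mean = 10/2 ≈ 5.000
Minimum mean = 5.000, attained e.g. along the cycle 0 → 1 → 0 with weight 10 and length 2. So λ(A) = 10/2 = 5.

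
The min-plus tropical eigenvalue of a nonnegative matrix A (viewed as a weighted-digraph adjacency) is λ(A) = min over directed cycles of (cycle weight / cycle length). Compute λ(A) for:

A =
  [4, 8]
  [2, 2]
λ(A) = 2

Enumerate directed cycles and compute their means (weight / length). Sample:
  cycle 0 → 0: weight = 4, length = 1, mean = 4/1 ≈ 4.000
  cycle 1 → 1: weight = 2, length = 1, mean = 2/1 ≈ 2.000
  cycle 0 → 1 → 0: weight = 10, length = 2, mean = 10/2 ≈ 5.000
  cycle 1 → 0 → 1: weight = 10, length = 2, mean = 10/2 ≈ 5.000
Minimum mean = 2.000, attained e.g. along the cycle 1 → 1 with weight 2 and length 1. So λ(A) = 2/1 = 2.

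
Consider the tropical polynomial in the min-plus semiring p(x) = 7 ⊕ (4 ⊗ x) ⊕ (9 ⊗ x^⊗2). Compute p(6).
p(6) = 7

A tropical monomial a ⊗ x^⊗i evaluates to a + i · x. Evaluating each term at x = 6:
  Term 0 contributes 7 + 0 · 6 = 7
  Term 1 contributes 4 + 1 · 6 = 10
  Term 2 contributes 9 + 2 · 6 = 21
p(6) = ⊕ of these = min[7, 10, 21] = 7.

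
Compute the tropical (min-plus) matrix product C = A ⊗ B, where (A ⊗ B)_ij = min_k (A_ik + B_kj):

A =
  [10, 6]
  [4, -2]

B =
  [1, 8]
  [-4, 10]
A ⊗ B =
  [2, 16]
  [-6, 8]

Apply the min-plus product entry-by-entry:
  C[0][0] = min over k of (A[0][0] + B[0][0] = 10 + 1 = 11, A[0][1] + B[1][0] = 6 + -4 = 2) = 2 (attained at k = 1)
  C[0][1] = min over k of (A[0][0] + B[0][1] = 10 + 8 = 18, A[0][1] + B[1][1] = 6 + 10 = 16) = 16 (attained at k = 1)
  C[1][0] = min over k of (A[1][0] + B[0][0] = 4 + 1 = 5, A[1][1] + B[1][0] = -2 + -4 = -6) = -6 (attained at k = 1)
  C[1][1] = min over k of (A[1][0] + B[0][1] = 4 + 8 = 12, A[1][1] + B[1][1] = -2 + 10 = 8) = 8 (attained at k = 1)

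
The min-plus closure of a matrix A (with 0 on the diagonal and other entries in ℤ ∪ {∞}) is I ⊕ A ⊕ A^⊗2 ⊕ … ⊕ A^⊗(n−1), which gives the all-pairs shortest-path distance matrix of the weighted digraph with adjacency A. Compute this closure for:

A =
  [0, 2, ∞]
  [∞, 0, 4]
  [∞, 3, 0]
Closure =
  [0, 2, 6]
  [∞, 0, 4]
  [∞, 3, 0]

This is the Floyd-Warshall all-pairs shortest-path computation. For each intermediate vertex k = 0, 1, …, 2, update dist[i][j] ← min(dist[i][j], dist[i][k] + dist[k][j]). The final matrix gives, for each (i, j), the minimum total weight of any directed path from i to j (possibly empty when i = j).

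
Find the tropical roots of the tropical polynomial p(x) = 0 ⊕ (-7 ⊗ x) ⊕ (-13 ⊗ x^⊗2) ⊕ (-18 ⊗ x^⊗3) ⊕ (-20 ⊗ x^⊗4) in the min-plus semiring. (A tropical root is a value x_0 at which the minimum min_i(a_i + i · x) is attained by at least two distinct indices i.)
Roots: {2, 5, 6, 7}

Each tropical root is a break point of the lower envelope of the lines y = a_i + i · x (there are 5 lines, with slopes 0, 1, ..., 4). Only the lines that attain the minimum somewhere contribute to roots; other lines are dominated. Here the surviving (envelope) indices are i = 4, i = 3, i = 2, i = 1, i = 0.
Intersections between consecutive envelope lines give the roots: for adjacent envelope indices i < j the intersection is x = (a_i − a_j) / (j − i). Reading off the sorted break points: {2, 5, 6, 7}.
Verification: at each break x_0, at least two indices attain the minimum of min_i(a_i + i · x_0).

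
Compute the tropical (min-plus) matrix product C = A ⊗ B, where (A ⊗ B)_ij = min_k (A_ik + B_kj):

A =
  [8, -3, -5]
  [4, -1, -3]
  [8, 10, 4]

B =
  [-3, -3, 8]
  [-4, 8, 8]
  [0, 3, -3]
A ⊗ B =
  [-7, -2, -8]
  [-5, 0, -6]
  [4, 5, 1]

Apply the min-plus product entry-by-entry:
  C[0][0] = min over k of (A[0][0] + B[0][0] = 8 + -3 = 5, A[0][1] + B[1][0] = -3 + -4 = -7, A[0][2] + B[2][0] = -5 + 0 = -5) = -7 (attained at k = 1)
  C[0][1] = min over k of (A[0][0] + B[0][1] = 8 + -3 = 5, A[0][1] + B[1][1] = -3 + 8 = 5, A[0][2] + B[2][1] = -5 + 3 = -2) = -2 (attained at k = 2)
  C[0][2] = min over k of (A[0][0] + B[0][2] = 8 + 8 = 16, A[0][1] + B[1][2] = -3 + 8 = 5, A[0][2] + B[2][2] = -5 + -3 = -8) = -8 (attained at k = 2)
  C[1][0] = min over k of (A[1][0] + B[0][0] = 4 + -3 = 1, A[1][1] + B[1][0] = -1 + -4 = -5, A[1][2] + B[2][0] = -3 + 0 = -3) = -5 (attained at k = 1)
  C[1][1] = min over k of (A[1][0] + B[0][1] = 4 + -3 = 1, A[1][1] + B[1][1] = -1 + 8 = 7, A[1][2] + B[2][1] = -3 + 3 = 0) = 0 (attained at k = 2)
  C[1][2] = min over k of (A[1][0] + B[0][2] = 4 + 8 = 12, A[1][1] + B[1][2] = -1 + 8 = 7, A[1][2] + B[2][2] = -3 + -3 = -6) = -6 (attained at k = 2)
  C[2][0] = min over k of (A[2][0] + B[0][0] = 8 + -3 = 5, A[2][1] + B[1][0] = 10 + -4 = 6, A[2][2] + B[2][0] = 4 + 0 = 4) = 4 (attained at k = 2)
  C[2][1] = min over k of (A[2][0] + B[0][1] = 8 + -3 = 5, A[2][1] + B[1][1] = 10 + 8 = 18, A[2][2] + B[2][1] = 4 + 3 = 7) = 5 (attained at k = 0)
  C[2][2] = min over k of (A[2][0] + B[0][2] = 8 + 8 = 16, A[2][1] + B[1][2] = 10 + 8 = 18, A[2][2] + B[2][2] = 4 + -3 = 1) = 1 (attained at k = 2)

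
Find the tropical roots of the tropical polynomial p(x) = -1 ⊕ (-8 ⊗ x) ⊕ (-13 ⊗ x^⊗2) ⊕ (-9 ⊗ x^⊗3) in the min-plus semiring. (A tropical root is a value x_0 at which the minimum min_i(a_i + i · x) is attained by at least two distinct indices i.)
Roots: {-4, 5, 7}

Each tropical root is a break point of the lower envelope of the lines y = a_i + i · x (there are 4 lines, with slopes 0, 1, ..., 3). Only the lines that attain the minimum somewhere contribute to roots; other lines are dominated. Here the surviving (envelope) indices are i = 3, i = 2, i = 1, i = 0.
Intersections between consecutive envelope lines give the roots: for adjacent envelope indices i < j the intersection is x = (a_i − a_j) / (j − i). Reading off the sorted break points: {-4, 5, 7}.
Verification: at each break x_0, at least two indices attain the minimum of min_i(a_i + i · x_0).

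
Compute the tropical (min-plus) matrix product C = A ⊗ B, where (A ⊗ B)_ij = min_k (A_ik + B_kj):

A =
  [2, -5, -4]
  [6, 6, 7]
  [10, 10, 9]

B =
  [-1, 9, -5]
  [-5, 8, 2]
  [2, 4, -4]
A ⊗ B =
  [-10, 0, -8]
  [1, 11, 1]
  [5, 13, 5]

Apply the min-plus product entry-by-entry:
  C[0][0] = min over k of (A[0][0] + B[0][0] = 2 + -1 = 1, A[0][1] + B[1][0] = -5 + -5 = -10, A[0][2] + B[2][0] = -4 + 2 = -2) = -10 (attained at k = 1)
  C[0][1] = min over k of (A[0][0] + B[0][1] = 2 + 9 = 11, A[0][1] + B[1][1] = -5 + 8 = 3, A[0][2] + B[2][1] = -4 + 4 = 0) = 0 (attained at k = 2)
  C[0][2] = min over k of (A[0][0] + B[0][2] = 2 + -5 = -3, A[0][1] + B[1][2] = -5 + 2 = -3, A[0][2] + B[2][2] = -4 + -4 = -8) = -8 (attained at k = 2)
  C[1][0] = min over k of (A[1][0] + B[0][0] = 6 + -1 = 5, A[1][1] + B[1][0] = 6 + -5 = 1, A[1][2] + B[2][0] = 7 + 2 = 9) = 1 (attained at k = 1)
  C[1][1] = min over k of (A[1][0] + B[0][1] = 6 + 9 = 15, A[1][1] + B[1][1] = 6 + 8 = 14, A[1][2] + B[2][1] = 7 + 4 = 11) = 11 (attained at k = 2)
  C[1][2] = min over k of (A[1][0] + B[0][2] = 6 + -5 = 1, A[1][1] + B[1][2] = 6 + 2 = 8, A[1][2] + B[2][2] = 7 + -4 = 3) = 1 (attained at k = 0)
  C[2][0] = min over k of (A[2][0] + B[0][0] = 10 + -1 = 9, A[2][1] + B[1][0] = 10 + -5 = 5, A[2][2] + B[2][0] = 9 + 2 = 11) = 5 (attained at k = 1)
  C[2][1] = min over k of (A[2][0] + B[0][1] = 10 + 9 = 19, A[2][1] + B[1][1] = 10 + 8 = 18, A[2][2] + B[2][1] = 9 + 4 = 13) = 13 (attained at k = 2)
  C[2][2] = min over k of (A[2][0] + B[0][2] = 10 + -5 = 5, A[2][1] + B[1][2] = 10 + 2 = 12, A[2][2] + B[2][2] = 9 + -4 = 5) = 5 (attained at k = 0)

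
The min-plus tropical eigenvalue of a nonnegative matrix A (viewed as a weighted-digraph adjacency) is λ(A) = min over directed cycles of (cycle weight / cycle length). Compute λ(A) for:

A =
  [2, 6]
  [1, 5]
λ(A) = 2

Enumerate directed cycles and compute their means (weight / length). Sample:
  cycle 0 → 0: weight = 2, length = 1, mean = 2/1 ≈ 2.000
  cycle 1 → 1: weight = 5, length = 1, mean = 5/1 ≈ 5.000
  cycle 0 → 1 → 0: weight = 7, length = 2, mean = 7/2 ≈ 3.500
  cycle 1 → 0 → 1: weight = 7, length = 2, mean = 7/2 ≈ 3.500
Minimum mean = 2.000, attained e.g. along the cycle 0 → 0 with weight 2 and length 1. So λ(A) = 2/1 = 2.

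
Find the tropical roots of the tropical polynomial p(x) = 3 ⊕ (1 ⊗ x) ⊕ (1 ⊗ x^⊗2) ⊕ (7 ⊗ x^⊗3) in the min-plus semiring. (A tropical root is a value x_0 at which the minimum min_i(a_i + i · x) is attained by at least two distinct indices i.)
Roots: {-6, 0, 2}

Each tropical root is a break point of the lower envelope of the lines y = a_i + i · x (there are 4 lines, with slopes 0, 1, ..., 3). Only the lines that attain the minimum somewhere contribute to roots; other lines are dominated. Here the surviving (envelope) indices are i = 3, i = 2, i = 1, i = 0.
Intersections between consecutive envelope lines give the roots: for adjacent envelope indices i < j the intersection is x = (a_i − a_j) / (j − i). Reading off the sorted break points: {-6, 0, 2}.
Verification: at each break x_0, at least two indices attain the minimum of min_i(a_i + i · x_0).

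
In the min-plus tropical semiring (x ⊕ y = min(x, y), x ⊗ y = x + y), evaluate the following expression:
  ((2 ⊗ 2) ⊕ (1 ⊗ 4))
((2 ⊗ 2) ⊕ (1 ⊗ 4)) = 4

Expand innermost to outermost. Recall ⊕ takes the minimum of its arguments and ⊗ takes their sum. Working out the expression ((2 ⊗ 2) ⊕ (1 ⊗ 4)) gives 4.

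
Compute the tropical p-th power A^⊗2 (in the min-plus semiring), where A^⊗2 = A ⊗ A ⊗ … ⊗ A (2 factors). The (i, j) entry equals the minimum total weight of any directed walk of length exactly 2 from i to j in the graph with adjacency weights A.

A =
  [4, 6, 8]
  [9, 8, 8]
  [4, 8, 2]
A^⊗2 =
  [8, 10, 10]
  [12, 15, 10]
  [6, 10, 4]

Each entry (A^⊗2)_ij equals the minimum over all length-2 walks i = v_0 → v_1 → … → v_2 = j of Σ_t A[v_t][v_{t+1}]. For example, for (i, j) = (0, 2) we minimise over 3 possible intermediate vertex sequences; the minimum is 10, attained along the walk 0 → 2 → 2.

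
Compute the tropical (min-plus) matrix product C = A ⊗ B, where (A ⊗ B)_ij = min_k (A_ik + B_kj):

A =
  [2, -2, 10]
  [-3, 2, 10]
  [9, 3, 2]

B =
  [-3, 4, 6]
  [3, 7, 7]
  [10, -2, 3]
A ⊗ B =
  [-1, 5, 5]
  [-6, 1, 3]
  [6, 0, 5]

Apply the min-plus product entry-by-entry:
  C[0][0] = min over k of (A[0][0] + B[0][0] = 2 + -3 = -1, A[0][1] + B[1][0] = -2 + 3 = 1, A[0][2] + B[2][0] = 10 + 10 = 20) = -1 (attained at k = 0)
  C[0][1] = min over k of (A[0][0] + B[0][1] = 2 + 4 = 6, A[0][1] + B[1][1] = -2 + 7 = 5, A[0][2] + B[2][1] = 10 + -2 = 8) = 5 (attained at k = 1)
  C[0][2] = min over k of (A[0][0] + B[0][2] = 2 + 6 = 8, A[0][1] + B[1][2] = -2 + 7 = 5, A[0][2] + B[2][2] = 10 + 3 = 13) = 5 (attained at k = 1)
  C[1][0] = min over k of (A[1][0] + B[0][0] = -3 + -3 = -6, A[1][1] + B[1][0] = 2 + 3 = 5, A[1][2] + B[2][0] = 10 + 10 = 20) = -6 (attained at k = 0)
  C[1][1] = min over k of (A[1][0] + B[0][1] = -3 + 4 = 1, A[1][1] + B[1][1] = 2 + 7 = 9, A[1][2] + B[2][1] = 10 + -2 = 8) = 1 (attained at k = 0)
  C[1][2] = min over k of (A[1][0] + B[0][2] = -3 + 6 = 3, A[1][1] + B[1][2] = 2 + 7 = 9, A[1][2] + B[2][2] = 10 + 3 = 13) = 3 (attained at k = 0)
  C[2][0] = min over k of (A[2][0] + B[0][0] = 9 + -3 = 6, A[2][1] + B[1][0] = 3 + 3 = 6, A[2][2] + B[2][0] = 2 + 10 = 12) = 6 (attained at k = 0)
  C[2][1] = min over k of (A[2][0] + B[0][1] = 9 + 4 = 13, A[2][1] + B[1][1] = 3 + 7 = 10, A[2][2] + B[2][1] = 2 + -2 = 0) = 0 (attained at k = 2)
  C[2][2] = min over k of (A[2][0] + B[0][2] = 9 + 6 = 15, A[2][1] + B[1][2] = 3 + 7 = 10, A[2][2] + B[2][2] = 2 + 3 = 5) = 5 (attained at k = 2)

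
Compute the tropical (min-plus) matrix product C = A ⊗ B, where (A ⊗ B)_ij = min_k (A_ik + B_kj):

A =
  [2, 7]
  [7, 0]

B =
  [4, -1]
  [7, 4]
A ⊗ B =
  [6, 1]
  [7, 4]

Apply the min-plus product entry-by-entry:
  C[0][0] = min over k of (A[0][0] + B[0][0] = 2 + 4 = 6, A[0][1] + B[1][0] = 7 + 7 = 14) = 6 (attained at k = 0)
  C[0][1] = min over k of (A[0][0] + B[0][1] = 2 + -1 = 1, A[0][1] + B[1][1] = 7 + 4 = 11) = 1 (attained at k = 0)
  C[1][0] = min over k of (A[1][0] + B[0][0] = 7 + 4 = 11, A[1][1] + B[1][0] = 0 + 7 = 7) = 7 (attained at k = 1)
  C[1][1] = min over k of (A[1][0] + B[0][1] = 7 + -1 = 6, A[1][1] + B[1][1] = 0 + 4 = 4) = 4 (attained at k = 1)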